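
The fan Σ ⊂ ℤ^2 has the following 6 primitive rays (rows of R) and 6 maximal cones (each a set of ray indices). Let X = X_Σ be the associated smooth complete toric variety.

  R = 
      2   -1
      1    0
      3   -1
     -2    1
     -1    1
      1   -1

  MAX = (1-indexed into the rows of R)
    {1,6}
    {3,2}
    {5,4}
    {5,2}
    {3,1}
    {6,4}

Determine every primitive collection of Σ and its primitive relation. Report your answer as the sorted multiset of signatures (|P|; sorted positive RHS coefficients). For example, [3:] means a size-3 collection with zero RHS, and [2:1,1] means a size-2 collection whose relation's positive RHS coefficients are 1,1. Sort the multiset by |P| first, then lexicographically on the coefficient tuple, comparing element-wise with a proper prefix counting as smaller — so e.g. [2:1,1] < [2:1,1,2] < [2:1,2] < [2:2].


Primitive collections (9):

  • {1,4}:  v_{1} + v_{4} = 0  ⟹  sig = [2:]
  • {5,6}:  v_{5} + v_{6} = 0  ⟹  sig = [2:]
  • {1,2}:  v_{1} + v_{2} = v_{3}  ⟹  sig = [2:1]
  • {1,5}:  v_{1} + v_{5} = v_{2}  ⟹  sig = [2:1]
  • {2,4}:  v_{2} + v_{4} = v_{5}  ⟹  sig = [2:1]
  • {2,6}:  v_{2} + v_{6} = v_{1}  ⟹  sig = [2:1]
  • {3,4}:  v_{3} + v_{4} = v_{2}  ⟹  sig = [2:1]
  • {3,5}:  v_{3} + v_{5} = 2·v_{2}  ⟹  sig = [2:2]
  • {3,6}:  v_{3} + v_{6} = 2·v_{1}  ⟹  sig = [2:2]

Sorted signature multiset PRS(X):
    [2:]
    [2:]
    [2:1]
    [2:1]
    [2:1]
    [2:1]
    [2:1]
    [2:2]
    [2:2]


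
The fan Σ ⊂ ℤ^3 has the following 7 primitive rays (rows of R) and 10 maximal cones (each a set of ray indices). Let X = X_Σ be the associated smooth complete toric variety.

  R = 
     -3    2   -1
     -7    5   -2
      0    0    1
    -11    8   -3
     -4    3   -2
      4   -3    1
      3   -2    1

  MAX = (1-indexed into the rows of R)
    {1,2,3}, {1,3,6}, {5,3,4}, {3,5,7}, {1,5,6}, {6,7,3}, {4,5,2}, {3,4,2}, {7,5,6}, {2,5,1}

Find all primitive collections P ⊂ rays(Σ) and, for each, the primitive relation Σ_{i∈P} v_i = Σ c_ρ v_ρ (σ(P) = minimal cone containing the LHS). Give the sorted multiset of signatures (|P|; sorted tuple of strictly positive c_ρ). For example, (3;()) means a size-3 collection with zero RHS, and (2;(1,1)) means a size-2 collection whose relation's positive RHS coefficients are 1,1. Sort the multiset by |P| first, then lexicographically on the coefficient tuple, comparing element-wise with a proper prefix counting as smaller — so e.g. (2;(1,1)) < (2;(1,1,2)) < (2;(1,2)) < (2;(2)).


Δ(Σ) — 7 vertices, 9 min non-faces:

  • {1,7}:  v_{1} + v_{7} = 0  so sig = (2;())
  • {2,6}:  v_{2} + v_{6} = v_{1}  so sig = (2;(1))
  • {4,6}:  v_{4} + v_{6} = v_{2}  so sig = (2;(1))
  • {2,7}:  v_{2} + v_{7} = v_{3} + v_{5}  so sig = (2;(1,1))
  • {1,4}:  v_{1} + v_{4} = 2·v_{2}  so sig = (2;(2))
  • {4,7}:  v_{4} + v_{7} = 2·v_{3} + 2·v_{5}  so sig = (2;(2,2))
  • {3,5,6}:  v_{3} + v_{5} + v_{6} = 0  so sig = (3;())
  • {1,3,5}:  v_{1} + v_{3} + v_{5} = v_{2}  so sig = (3;(1))
  • {2,3,5}:  v_{2} + v_{3} + v_{5} = v_{4}  so sig = (3;(1))

so the primitive-relation signature multiset is
[(2;()), (2;(1)), (2;(1)), (2;(1,1)), (2;(2)), (2;(2,2)), (3;()), (3;(1)), (3;(1))]


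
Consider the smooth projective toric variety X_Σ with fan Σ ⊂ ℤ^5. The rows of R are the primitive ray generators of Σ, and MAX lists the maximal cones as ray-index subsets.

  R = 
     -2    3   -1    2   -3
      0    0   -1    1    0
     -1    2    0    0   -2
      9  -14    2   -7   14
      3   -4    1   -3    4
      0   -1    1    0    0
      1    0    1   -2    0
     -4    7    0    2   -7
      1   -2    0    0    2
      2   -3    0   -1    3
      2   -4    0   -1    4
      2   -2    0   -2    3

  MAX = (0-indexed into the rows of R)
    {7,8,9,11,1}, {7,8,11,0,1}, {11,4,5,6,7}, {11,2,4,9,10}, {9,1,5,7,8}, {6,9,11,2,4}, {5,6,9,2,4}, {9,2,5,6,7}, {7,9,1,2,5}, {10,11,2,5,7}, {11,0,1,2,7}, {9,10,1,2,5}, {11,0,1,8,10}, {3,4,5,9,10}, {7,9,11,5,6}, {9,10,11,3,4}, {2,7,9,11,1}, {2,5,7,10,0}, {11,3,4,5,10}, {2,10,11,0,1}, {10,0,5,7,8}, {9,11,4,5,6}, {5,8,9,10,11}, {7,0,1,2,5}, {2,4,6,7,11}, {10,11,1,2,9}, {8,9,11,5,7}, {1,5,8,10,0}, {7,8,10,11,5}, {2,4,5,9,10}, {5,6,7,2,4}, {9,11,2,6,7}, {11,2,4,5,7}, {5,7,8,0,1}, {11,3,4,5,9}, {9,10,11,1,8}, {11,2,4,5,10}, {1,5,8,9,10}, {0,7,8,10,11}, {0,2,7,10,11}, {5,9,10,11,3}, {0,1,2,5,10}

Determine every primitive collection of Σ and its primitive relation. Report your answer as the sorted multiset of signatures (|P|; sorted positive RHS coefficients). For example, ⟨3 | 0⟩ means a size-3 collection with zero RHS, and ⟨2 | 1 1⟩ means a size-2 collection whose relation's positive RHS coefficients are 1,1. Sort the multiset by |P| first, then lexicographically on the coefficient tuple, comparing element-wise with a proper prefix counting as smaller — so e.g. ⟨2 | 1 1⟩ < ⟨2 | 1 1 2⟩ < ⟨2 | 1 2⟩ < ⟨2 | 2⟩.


24 collections generate NE(X_Σ); each relation:

  {2,8}:  v_{2} + v_{8} = 0 ; sig = ⟨2 | 0⟩
  {0,9}:  v_{0} + v_{9} = v_{1} ; sig = ⟨2 | 1⟩
  {6,10}:  v_{6} + v_{10} = v_{4} ; sig = ⟨2 | 1⟩
  {0,4}:  v_{0} + v_{4} = v_{2} + v_{9} ; sig = ⟨2 | 1 1⟩
  {0,3}:  v_{0} + v_{3} = v_{4} + v_{9} + v_{10} ; sig = ⟨2 | 1 1 1⟩
  {3,7}:  v_{3} + v_{7} = v_{4} + v_{5} + v_{11} ; sig = ⟨2 | 1 1 1⟩
  {4,8}:  v_{4} + v_{8} = v_{5} + v_{9} + v_{11} ; sig = ⟨2 | 1 1 1⟩
  {3,6}:  v_{3} + v_{6} = 2·v_{4} + v_{5} + v_{9} + v_{11} ; sig = ⟨2 | 1 1 1 2⟩
  {6,8}:  v_{6} + v_{8} = v_{5} + v_{7} + 2·v_{9} + v_{11} ; sig = ⟨2 | 1 1 1 2⟩
  {0,6}:  v_{0} + v_{6} = v_{2} + v_{7} + 2·v_{9} ; sig = ⟨2 | 1 1 2⟩
  {1,3}:  v_{1} + v_{3} = v_{4} + 2·v_{9} + v_{10} ; sig = ⟨2 | 1 1 2⟩
  {1,6}:  v_{1} + v_{6} = v_{2} + v_{7} + 3·v_{9} ; sig = ⟨2 | 1 1 3⟩
  {1,4}:  v_{1} + v_{4} = v_{2} + 2·v_{9} ; sig = ⟨2 | 1 2⟩
  {2,3}:  v_{2} + v_{3} = 2·v_{4} + v_{10} ; sig = ⟨2 | 1 2⟩
  {3,8}:  v_{3} + v_{8} = 2·v_{5} + 2·v_{9} + v_{10} + 2·v_{11} ; sig = ⟨2 | 1 2 2 2⟩
  {0,5,11}:  v_{0} + v_{5} + v_{11} = 0 ; sig = ⟨3 | 0⟩
  {7,9,10}:  v_{7} + v_{9} + v_{10} = 0 ; sig = ⟨3 | 0⟩
  {1,5,11}:  v_{1} + v_{5} + v_{11} = v_{9} ; sig = ⟨3 | 1⟩
  {1,7,10}:  v_{1} + v_{7} + v_{10} = v_{0} ; sig = ⟨3 | 1⟩
  {4,7,9}:  v_{4} + v_{7} + v_{9} = v_{6} ; sig = ⟨3 | 1⟩
  {4,7,10}:  v_{4} + v_{7} + v_{10} = v_{2} + v_{5} + v_{11} ; sig = ⟨3 | 1 1 1⟩
  {2,5,9,11}:  v_{2} + v_{5} + v_{9} + v_{11} = v_{4} ; sig = ⟨4 | 1⟩
  {2,5,6,11}:  v_{2} + v_{5} + v_{6} + v_{11} = 2·v_{4} + v_{7} ; sig = ⟨4 | 1 2⟩
  {4,5,9,10,11}:  v_{4} + v_{5} + v_{9} + v_{10} + v_{11} = v_{3} ; sig = ⟨5 | 1⟩

Hence PRS(X_Σ) =
    |P|=2: 15 collections, coeffs (), (1), (1), (1,1), (1,1,1), (1,1,1), (1,1,1), (1,1,1,2), (1,1,1,2), (1,1,2), (1,1,2), (1,1,3), (1,2), (1,2), (1,2,2,2)
    |P|=3: 6 collections, coeffs (), (), (1), (1), (1), (1,1,1)
    |P|=4: 2 collections, coeffs (1), (1,2)
    |P|=5: 1 collection, coeffs (1)


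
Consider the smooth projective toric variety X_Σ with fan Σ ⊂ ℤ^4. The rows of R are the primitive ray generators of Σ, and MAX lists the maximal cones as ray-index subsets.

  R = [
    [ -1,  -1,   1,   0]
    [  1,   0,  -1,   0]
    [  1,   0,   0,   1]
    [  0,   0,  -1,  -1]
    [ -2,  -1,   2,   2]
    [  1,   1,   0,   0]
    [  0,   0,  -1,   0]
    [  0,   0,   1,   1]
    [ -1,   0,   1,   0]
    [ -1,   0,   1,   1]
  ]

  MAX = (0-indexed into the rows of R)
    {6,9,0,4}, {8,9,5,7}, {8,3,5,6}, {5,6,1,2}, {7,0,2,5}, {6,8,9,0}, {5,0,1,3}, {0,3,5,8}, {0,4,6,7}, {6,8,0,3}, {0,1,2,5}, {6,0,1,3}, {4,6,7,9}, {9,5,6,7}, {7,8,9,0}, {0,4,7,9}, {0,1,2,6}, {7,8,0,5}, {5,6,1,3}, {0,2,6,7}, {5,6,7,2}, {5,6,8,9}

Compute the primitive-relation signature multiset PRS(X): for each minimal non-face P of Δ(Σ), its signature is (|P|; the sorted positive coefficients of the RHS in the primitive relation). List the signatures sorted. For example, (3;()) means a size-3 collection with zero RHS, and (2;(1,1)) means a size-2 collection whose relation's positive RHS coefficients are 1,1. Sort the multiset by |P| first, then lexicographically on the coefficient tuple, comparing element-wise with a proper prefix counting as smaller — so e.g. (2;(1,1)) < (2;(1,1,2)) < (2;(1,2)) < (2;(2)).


The 17 primitive collections of Σ (r=10, n=4):

  P={1,8}:  v_{1} + v_{8} = 0  →  sig = (2;())
  P={3,7}:  v_{3} + v_{7} = 0  →  sig = (2;())
  P={1,7}:  v_{1} + v_{7} = v_{2}  →  sig = (2;(1))
  P={2,3}:  v_{2} + v_{3} = v_{1}  →  sig = (2;(1))
  P={2,8}:  v_{2} + v_{8} = v_{7}  →  sig = (2;(1))
  P={1,9}:  v_{1} + v_{9} = v_{6} + v_{7}  →  sig = (2;(1,1))
  P={3,9}:  v_{3} + v_{9} = v_{6} + v_{8}  →  sig = (2;(1,1))
  P={4,5}:  v_{4} + v_{5} = v_{7} + v_{9}  →  sig = (2;(1,1))
  P={3,4}:  v_{3} + v_{4} = v_{0} + v_{6} + v_{9}  →  sig = (2;(1,1,1))
  P={2,9}:  v_{2} + v_{9} = v_{6} + 2·v_{7}  →  sig = (2;(1,2))
  P={4,8}:  v_{4} + v_{8} = v_{0} + 2·v_{9}  →  sig = (2;(1,2))
  P={1,4}:  v_{1} + v_{4} = v_{0} + 2·v_{6} + 2·v_{7}  →  sig = (2;(1,2,2))
  P={2,4}:  v_{2} + v_{4} = v_{0} + 2·v_{6} + 3·v_{7}  →  sig = (2;(1,2,3))
  P={0,5,6}:  v_{0} + v_{5} + v_{6} = 0  →  sig = (3;())
  P={6,7,8}:  v_{6} + v_{7} + v_{8} = v_{9}  →  sig = (3;(1))
  P={0,5,9}:  v_{0} + v_{5} + v_{9} = v_{7} + v_{8}  →  sig = (3;(1,1))
  P={0,6,7,9}:  v_{0} + v_{6} + v_{7} + v_{9} = v_{4}  →  sig = (4;(1))

so the primitive-relation signature multiset is
    |P|=2: 13 collections, coeffs (), (), (1), (1), (1), (1,1), (1,1), (1,1), (1,1,1), (1,2), (1,2), (1,2,2), (1,2,3)
    |P|=3: 3 collections, coeffs (), (1), (1,1)
    |P|=4: 1 collection, coeffs (1)


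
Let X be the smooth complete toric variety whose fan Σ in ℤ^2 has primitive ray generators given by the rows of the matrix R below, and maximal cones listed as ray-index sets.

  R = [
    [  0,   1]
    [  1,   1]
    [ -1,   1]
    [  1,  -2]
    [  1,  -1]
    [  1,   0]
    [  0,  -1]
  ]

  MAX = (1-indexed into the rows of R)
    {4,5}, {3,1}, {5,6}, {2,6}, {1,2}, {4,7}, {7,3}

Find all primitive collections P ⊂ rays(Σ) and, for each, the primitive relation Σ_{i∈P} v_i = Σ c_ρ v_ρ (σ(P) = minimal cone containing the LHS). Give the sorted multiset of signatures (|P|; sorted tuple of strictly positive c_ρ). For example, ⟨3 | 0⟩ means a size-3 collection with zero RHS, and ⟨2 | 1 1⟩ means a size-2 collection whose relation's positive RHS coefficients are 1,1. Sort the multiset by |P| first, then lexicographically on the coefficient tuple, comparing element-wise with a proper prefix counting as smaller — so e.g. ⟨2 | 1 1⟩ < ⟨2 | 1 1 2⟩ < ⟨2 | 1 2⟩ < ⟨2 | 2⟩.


The 14 primitive collections of Σ (r=7, n=2):

  P = {1,7}:  v_{1} + v_{7} = 0 ; sig = ⟨2 | 0⟩
  P = {3,5}:  v_{3} + v_{5} = 0 ; sig = ⟨2 | 0⟩
  P = {1,4}:  v_{1} + v_{4} = v_{5} ; sig = ⟨2 | 1⟩
  P = {1,5}:  v_{1} + v_{5} = v_{6} ; sig = ⟨2 | 1⟩
  P = {1,6}:  v_{1} + v_{6} = v_{2} ; sig = ⟨2 | 1⟩
  P = {2,7}:  v_{2} + v_{7} = v_{6} ; sig = ⟨2 | 1⟩
  P = {3,4}:  v_{3} + v_{4} = v_{7} ; sig = ⟨2 | 1⟩
  P = {3,6}:  v_{3} + v_{6} = v_{1} ; sig = ⟨2 | 1⟩
  P = {5,7}:  v_{5} + v_{7} = v_{4} ; sig = ⟨2 | 1⟩
  P = {6,7}:  v_{6} + v_{7} = v_{5} ; sig = ⟨2 | 1⟩
  P = {2,4}:  v_{2} + v_{4} = v_{5} + v_{6} ; sig = ⟨2 | 1 1⟩
  P = {2,3}:  v_{2} + v_{3} = 2·v_{1} ; sig = ⟨2 | 2⟩
  P = {2,5}:  v_{2} + v_{5} = 2·v_{6} ; sig = ⟨2 | 2⟩
  P = {4,6}:  v_{4} + v_{6} = 2·v_{5} ; sig = ⟨2 | 2⟩

Sorted signature multiset PRS(X):
    ⟨2 | 0⟩
    ⟨2 | 0⟩
    ⟨2 | 1⟩
    ⟨2 | 1⟩
    ⟨2 | 1⟩
    ⟨2 | 1⟩
    ⟨2 | 1⟩
    ⟨2 | 1⟩
    ⟨2 | 1⟩
    ⟨2 | 1⟩
    ⟨2 | 1 1⟩
    ⟨2 | 2⟩
    ⟨2 | 2⟩
    ⟨2 | 2⟩


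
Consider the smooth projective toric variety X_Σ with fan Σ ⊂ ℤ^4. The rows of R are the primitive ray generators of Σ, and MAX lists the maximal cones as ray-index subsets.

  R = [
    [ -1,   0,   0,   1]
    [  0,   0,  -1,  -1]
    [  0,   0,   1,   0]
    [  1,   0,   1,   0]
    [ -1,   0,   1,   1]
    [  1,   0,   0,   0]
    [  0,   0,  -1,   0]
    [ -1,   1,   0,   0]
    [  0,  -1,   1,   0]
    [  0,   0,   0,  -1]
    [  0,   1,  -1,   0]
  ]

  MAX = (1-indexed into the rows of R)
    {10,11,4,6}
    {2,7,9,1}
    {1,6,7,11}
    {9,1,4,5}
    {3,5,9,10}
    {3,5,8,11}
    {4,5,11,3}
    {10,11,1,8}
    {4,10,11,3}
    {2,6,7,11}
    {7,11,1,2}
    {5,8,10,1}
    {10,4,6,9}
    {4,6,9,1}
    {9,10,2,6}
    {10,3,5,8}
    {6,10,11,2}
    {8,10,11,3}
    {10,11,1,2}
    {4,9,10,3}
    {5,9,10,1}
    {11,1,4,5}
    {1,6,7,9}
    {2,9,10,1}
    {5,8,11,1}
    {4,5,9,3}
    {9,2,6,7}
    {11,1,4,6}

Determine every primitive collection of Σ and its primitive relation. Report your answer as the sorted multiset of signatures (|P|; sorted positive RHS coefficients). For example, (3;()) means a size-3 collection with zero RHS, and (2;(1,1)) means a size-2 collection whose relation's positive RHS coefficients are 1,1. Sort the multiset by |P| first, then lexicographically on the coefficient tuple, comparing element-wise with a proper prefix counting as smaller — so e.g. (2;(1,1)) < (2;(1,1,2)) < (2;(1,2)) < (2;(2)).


Primitive collections (21):

  P = {3,7}:  v_{3} + v_{7} = 0  so sig = (2;())
  P = {9,11}:  v_{9} + v_{11} = 0  so sig = (2;())
  P = {1,3}:  v_{1} + v_{3} = v_{5}  so sig = (2;(1))
  P = {2,3}:  v_{2} + v_{3} = v_{10}  so sig = (2;(1))
  P = {3,6}:  v_{3} + v_{6} = v_{4}  so sig = (2;(1))
  P = {4,7}:  v_{4} + v_{7} = v_{6}  so sig = (2;(1))
  P = {5,7}:  v_{5} + v_{7} = v_{1}  so sig = (2;(1))
  P = {7,10}:  v_{7} + v_{10} = v_{2}  so sig = (2;(1))
  P = {2,4}:  v_{2} + v_{4} = v_{6} + v_{10}  so sig = (2;(1,1))
  P = {2,5}:  v_{2} + v_{5} = v_{1} + v_{10}  so sig = (2;(1,1))
  P = {5,6}:  v_{5} + v_{6} = v_{1} + v_{4}  so sig = (2;(1,1))
  P = {6,8}:  v_{6} + v_{8} = v_{3} + v_{11}  so sig = (2;(1,1))
  P = {8,9}:  v_{8} + v_{9} = v_{5} + v_{10}  so sig = (2;(1,1))
  P = {7,8}:  v_{7} + v_{8} = v_{1} + v_{10} + v_{11}  so sig = (2;(1,1,1))
  P = {2,8}:  v_{2} + v_{8} = v_{1} + 2·v_{10} + v_{11}  so sig = (2;(1,1,2))
  P = {4,8}:  v_{4} + v_{8} = 2·v_{3} + v_{11}  so sig = (2;(1,2))
  P = {1,6,10}:  v_{1} + v_{6} + v_{10} = 0  so sig = (3;())
  P = {1,2,6}:  v_{1} + v_{2} + v_{6} = v_{7}  so sig = (3;(1))
  P = {1,4,10}:  v_{1} + v_{4} + v_{10} = v_{3}  so sig = (3;(1))
  P = {5,10,11}:  v_{5} + v_{10} + v_{11} = v_{8}  so sig = (3;(1))
  P = {4,5,10}:  v_{4} + v_{5} + v_{10} = 2·v_{3}  so sig = (3;(2))

so the primitive-relation signature multiset is
{ (2;()) ×2,  (2;(1)) ×6,  (2;(1,1)) ×5,  (2;(1,1,1)),  (2;(1,1,2)),  (2;(1,2)),  (3;()),  (3;(1)) ×3,  (3;(2)) }


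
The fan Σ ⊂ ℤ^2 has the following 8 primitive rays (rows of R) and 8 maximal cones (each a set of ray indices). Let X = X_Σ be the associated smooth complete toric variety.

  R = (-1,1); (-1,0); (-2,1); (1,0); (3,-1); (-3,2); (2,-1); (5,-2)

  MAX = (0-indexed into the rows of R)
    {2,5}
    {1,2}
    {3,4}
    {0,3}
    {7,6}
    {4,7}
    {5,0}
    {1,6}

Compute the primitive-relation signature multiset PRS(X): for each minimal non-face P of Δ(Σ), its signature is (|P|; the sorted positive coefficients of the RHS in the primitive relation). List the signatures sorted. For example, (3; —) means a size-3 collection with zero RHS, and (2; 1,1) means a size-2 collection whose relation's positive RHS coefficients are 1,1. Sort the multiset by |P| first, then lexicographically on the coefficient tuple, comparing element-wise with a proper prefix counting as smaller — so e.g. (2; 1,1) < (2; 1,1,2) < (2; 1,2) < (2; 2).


Minimal non-faces — 20 found among 8 rays, 8 max cones:

  P={1,3}:  v_{1} + v_{3} = 0  ⇒ sig = (2; —)
  P={2,6}:  v_{2} + v_{6} = 0  ⇒ sig = (2; —)
  P={0,1}:  v_{0} + v_{1} = v_{2}  ⇒ sig = (2; 1)
  P={0,2}:  v_{0} + v_{2} = v_{5}  ⇒ sig = (2; 1)
  P={0,6}:  v_{0} + v_{6} = v_{3}  ⇒ sig = (2; 1)
  P={1,4}:  v_{1} + v_{4} = v_{6}  ⇒ sig = (2; 1)
  P={2,3}:  v_{2} + v_{3} = v_{0}  ⇒ sig = (2; 1)
  P={2,4}:  v_{2} + v_{4} = v_{3}  ⇒ sig = (2; 1)
  P={2,7}:  v_{2} + v_{7} = v_{4}  ⇒ sig = (2; 1)
  P={3,6}:  v_{3} + v_{6} = v_{4}  ⇒ sig = (2; 1)
  P={4,6}:  v_{4} + v_{6} = v_{7}  ⇒ sig = (2; 1)
  P={5,6}:  v_{5} + v_{6} = v_{0}  ⇒ sig = (2; 1)
  P={0,7}:  v_{0} + v_{7} = v_{3} + v_{4}  ⇒ sig = (2; 1,1)
  P={4,5}:  v_{4} + v_{5} = v_{0} + v_{3}  ⇒ sig = (2; 1,1)
  P={0,4}:  v_{0} + v_{4} = 2·v_{3}  ⇒ sig = (2; 2)
  P={1,5}:  v_{1} + v_{5} = 2·v_{2}  ⇒ sig = (2; 2)
  P={1,7}:  v_{1} + v_{7} = 2·v_{6}  ⇒ sig = (2; 2)
  P={3,5}:  v_{3} + v_{5} = 2·v_{0}  ⇒ sig = (2; 2)
  P={3,7}:  v_{3} + v_{7} = 2·v_{4}  ⇒ sig = (2; 2)
  P={5,7}:  v_{5} + v_{7} = 2·v_{3}  ⇒ sig = (2; 2)

Signatures (|P|; sorted positive RHS coefficients), sorted:
[(2; —), (2; —), (2; 1), (2; 1), (2; 1), (2; 1), (2; 1), (2; 1), (2; 1), (2; 1), (2; 1), (2; 1), (2; 1,1), (2; 1,1), (2; 2), (2; 2), (2; 2), (2; 2), (2; 2), (2; 2)]


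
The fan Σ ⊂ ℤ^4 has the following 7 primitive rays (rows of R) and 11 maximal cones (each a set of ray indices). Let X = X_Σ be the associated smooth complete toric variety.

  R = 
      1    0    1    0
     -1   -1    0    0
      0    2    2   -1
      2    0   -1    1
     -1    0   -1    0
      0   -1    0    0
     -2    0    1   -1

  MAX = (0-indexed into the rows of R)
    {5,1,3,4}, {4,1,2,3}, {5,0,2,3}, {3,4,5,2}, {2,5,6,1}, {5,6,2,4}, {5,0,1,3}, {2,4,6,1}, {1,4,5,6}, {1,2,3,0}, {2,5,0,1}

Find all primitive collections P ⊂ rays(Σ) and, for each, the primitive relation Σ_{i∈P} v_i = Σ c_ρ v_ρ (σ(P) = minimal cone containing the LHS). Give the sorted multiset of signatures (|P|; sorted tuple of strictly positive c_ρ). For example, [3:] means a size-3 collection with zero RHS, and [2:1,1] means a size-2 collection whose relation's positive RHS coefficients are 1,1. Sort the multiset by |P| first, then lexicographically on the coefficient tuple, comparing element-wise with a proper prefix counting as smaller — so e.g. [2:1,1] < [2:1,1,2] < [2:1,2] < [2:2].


Primitive collections (5):

  P = {0,4}:  v_{0} + v_{4} = 0  →  sig = [2:]
  P = {3,6}:  v_{3} + v_{6} = 0  →  sig = [2:]
  P = {0,6}:  v_{0} + v_{6} = v_{1} + v_{2} + v_{5}  →  sig = [2:1,1,1]
  P = {1,2,3,5}:  v_{1} + v_{2} + v_{3} + v_{5} = v_{0}  →  sig = [4:1]
  P = {1,2,4,5}:  v_{1} + v_{2} + v_{4} + v_{5} = v_{6}  →  sig = [4:1]

Sorted signature multiset PRS(X):
{ [2:] ×2,  [2:1,1,1],  [4:1] ×2 }


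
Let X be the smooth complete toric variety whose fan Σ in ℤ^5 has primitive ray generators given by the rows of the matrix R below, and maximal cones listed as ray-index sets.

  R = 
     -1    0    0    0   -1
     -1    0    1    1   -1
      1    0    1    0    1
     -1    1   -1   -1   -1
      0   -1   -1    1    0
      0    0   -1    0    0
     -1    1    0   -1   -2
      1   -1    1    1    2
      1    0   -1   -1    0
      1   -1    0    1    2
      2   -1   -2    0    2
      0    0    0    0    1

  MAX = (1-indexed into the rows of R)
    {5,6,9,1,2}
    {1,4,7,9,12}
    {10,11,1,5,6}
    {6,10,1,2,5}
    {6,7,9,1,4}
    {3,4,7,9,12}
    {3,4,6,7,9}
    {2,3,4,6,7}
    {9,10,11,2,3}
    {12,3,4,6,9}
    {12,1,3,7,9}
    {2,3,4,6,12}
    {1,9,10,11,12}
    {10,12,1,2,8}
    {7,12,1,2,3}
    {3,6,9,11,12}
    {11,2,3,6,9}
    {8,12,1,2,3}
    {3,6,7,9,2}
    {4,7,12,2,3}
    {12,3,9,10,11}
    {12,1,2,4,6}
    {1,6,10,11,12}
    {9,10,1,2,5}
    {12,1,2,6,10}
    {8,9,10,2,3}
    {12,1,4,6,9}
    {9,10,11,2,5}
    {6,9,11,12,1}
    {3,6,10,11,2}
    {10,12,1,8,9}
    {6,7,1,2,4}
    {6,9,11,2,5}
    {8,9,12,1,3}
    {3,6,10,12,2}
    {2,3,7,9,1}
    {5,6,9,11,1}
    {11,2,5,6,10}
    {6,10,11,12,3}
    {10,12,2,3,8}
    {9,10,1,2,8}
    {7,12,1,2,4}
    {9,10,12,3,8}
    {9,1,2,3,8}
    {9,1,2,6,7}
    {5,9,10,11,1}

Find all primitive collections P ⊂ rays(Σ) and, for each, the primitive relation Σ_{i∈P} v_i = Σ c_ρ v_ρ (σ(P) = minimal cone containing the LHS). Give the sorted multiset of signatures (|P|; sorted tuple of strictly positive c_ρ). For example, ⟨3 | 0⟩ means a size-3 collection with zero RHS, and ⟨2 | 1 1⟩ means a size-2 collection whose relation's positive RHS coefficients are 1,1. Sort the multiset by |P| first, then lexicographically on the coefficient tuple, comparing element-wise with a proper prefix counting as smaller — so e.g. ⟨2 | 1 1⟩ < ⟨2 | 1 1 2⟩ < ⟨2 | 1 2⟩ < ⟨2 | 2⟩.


Primitive collections (23):

  • {7,10}:  v_{7} + v_{10} = 0 ; sig = ⟨2 | 0⟩
  • {4,8}:  v_{4} + v_{8} = v_{12} ; sig = ⟨2 | 1⟩
  • {6,8}:  v_{6} + v_{8} = v_{10} ; sig = ⟨2 | 1⟩
  • {4,10}:  v_{4} + v_{10} = v_{6} + v_{12} ; sig = ⟨2 | 1 1⟩
  • {7,8}:  v_{7} + v_{8} = v_{1} + v_{3} ; sig = ⟨2 | 1 1⟩
  • {7,11}:  v_{7} + v_{11} = v_{6} + v_{9} ; sig = ⟨2 | 1 1⟩
  • {3,5}:  v_{3} + v_{5} = v_{2} + v_{9} + v_{10} ; sig = ⟨2 | 1 1 1⟩
  • {5,12}:  v_{5} + v_{12} = v_{1} + v_{6} + v_{10} ; sig = ⟨2 | 1 1 1⟩
  • {5,7}:  v_{5} + v_{7} = v_{1} + v_{2} + v_{6} + v_{9} ; sig = ⟨2 | 1 1 1 1⟩
  • {5,8}:  v_{5} + v_{8} = v_{1} + v_{2} + v_{9} + 2·v_{10} ; sig = ⟨2 | 1 1 1 2⟩
  • {4,11}:  v_{4} + v_{11} = 2·v_{6} + v_{9} + v_{12} ; sig = ⟨2 | 1 1 2⟩
  • {4,5}:  v_{4} + v_{5} = v_{1} + 2·v_{6} ; sig = ⟨2 | 1 2⟩
  • {8,11}:  v_{8} + v_{11} = v_{9} + 2·v_{10} ; sig = ⟨2 | 1 2⟩
  • {1,3,6}:  v_{1} + v_{3} + v_{6} = 0 ; sig = ⟨3 | 0⟩
  • {2,9,12}:  v_{2} + v_{9} + v_{12} = 0 ; sig = ⟨3 | 0⟩
  • {1,2,11}:  v_{1} + v_{2} + v_{11} = v_{5} ; sig = ⟨3 | 1⟩
  • {1,3,10}:  v_{1} + v_{3} + v_{10} = v_{8} ; sig = ⟨3 | 1⟩
  • {6,7,12}:  v_{6} + v_{7} + v_{12} = v_{4} ; sig = ⟨3 | 1⟩
  • {6,9,10}:  v_{6} + v_{9} + v_{10} = v_{11} ; sig = ⟨3 | 1⟩
  • {1,3,4}:  v_{1} + v_{3} + v_{4} = v_{7} + v_{12} ; sig = ⟨3 | 1 1⟩
  • {1,3,11}:  v_{1} + v_{3} + v_{11} = v_{9} + v_{10} ; sig = ⟨3 | 1 1⟩
  • {2,4,9}:  v_{2} + v_{4} + v_{9} = v_{6} + v_{7} ; sig = ⟨3 | 1 1⟩
  • {2,11,12}:  v_{2} + v_{11} + v_{12} = v_{6} + v_{10} ; sig = ⟨3 | 1 1⟩

Sorted signature multiset PRS(X):
{ ⟨2 | 0⟩,  ⟨2 | 1⟩ ×2,  ⟨2 | 1 1⟩ ×3,  ⟨2 | 1 1 1⟩ ×2,  ⟨2 | 1 1 1 1⟩,  ⟨2 | 1 1 1 2⟩,  ⟨2 | 1 1 2⟩,  ⟨2 | 1 2⟩ ×2,  ⟨3 | 0⟩ ×2,  ⟨3 | 1⟩ ×4,  ⟨3 | 1 1⟩ ×4 }


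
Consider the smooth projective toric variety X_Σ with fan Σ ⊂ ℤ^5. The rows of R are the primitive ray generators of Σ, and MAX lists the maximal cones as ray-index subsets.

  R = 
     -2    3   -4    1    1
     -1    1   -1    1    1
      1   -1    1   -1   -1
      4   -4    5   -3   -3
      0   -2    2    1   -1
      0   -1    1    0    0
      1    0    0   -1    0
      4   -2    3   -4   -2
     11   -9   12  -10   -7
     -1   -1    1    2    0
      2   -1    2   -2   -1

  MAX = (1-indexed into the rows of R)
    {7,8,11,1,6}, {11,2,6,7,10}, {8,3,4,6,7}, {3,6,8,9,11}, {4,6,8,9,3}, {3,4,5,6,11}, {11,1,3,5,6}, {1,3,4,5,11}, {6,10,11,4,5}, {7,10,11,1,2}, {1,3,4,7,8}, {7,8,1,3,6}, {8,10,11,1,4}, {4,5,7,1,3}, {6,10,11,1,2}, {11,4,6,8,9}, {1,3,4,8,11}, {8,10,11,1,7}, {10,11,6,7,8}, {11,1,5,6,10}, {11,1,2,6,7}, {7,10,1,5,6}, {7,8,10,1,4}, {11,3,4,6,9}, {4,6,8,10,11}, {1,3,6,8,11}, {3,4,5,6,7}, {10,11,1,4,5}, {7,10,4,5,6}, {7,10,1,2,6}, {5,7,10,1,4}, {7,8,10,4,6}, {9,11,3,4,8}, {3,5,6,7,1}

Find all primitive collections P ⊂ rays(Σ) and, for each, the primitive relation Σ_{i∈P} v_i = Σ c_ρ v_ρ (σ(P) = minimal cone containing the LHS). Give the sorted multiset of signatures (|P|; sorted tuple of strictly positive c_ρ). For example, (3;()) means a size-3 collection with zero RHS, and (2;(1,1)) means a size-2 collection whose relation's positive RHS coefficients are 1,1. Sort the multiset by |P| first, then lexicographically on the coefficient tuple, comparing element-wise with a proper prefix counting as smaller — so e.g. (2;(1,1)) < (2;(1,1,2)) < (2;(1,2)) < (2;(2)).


The 18 primitive collections of Σ (r=11, n=5):

  P={2,3}:  v_{2} + v_{3} = 0  ⇒ sig = (2;())
  P={2,5}:  v_{2} + v_{5} = v_{10}  ⇒ sig = (2;(1))
  P={3,10}:  v_{3} + v_{10} = v_{5}  ⇒ sig = (2;(1))
  P={5,8}:  v_{5} + v_{8} = v_{4}  ⇒ sig = (2;(1))
  P={2,4}:  v_{2} + v_{4} = v_{8} + v_{10}  ⇒ sig = (2;(1,1))
  P={2,8}:  v_{2} + v_{8} = v_{7} + v_{11}  ⇒ sig = (2;(1,1))
  P={2,9}:  v_{2} + v_{9} = v_{4} + v_{6} + v_{8} + v_{11}  ⇒ sig = (2;(1,1,1,1))
  P={5,9}:  v_{5} + v_{9} = v_{3} + 2·v_{4} + v_{6} + v_{11}  ⇒ sig = (2;(1,1,1,2))
  P={7,9}:  v_{7} + v_{9} = v_{4} + v_{6} + 2·v_{8}  ⇒ sig = (2;(1,1,2))
  P={9,10}:  v_{9} + v_{10} = 2·v_{4} + v_{6} + v_{11}  ⇒ sig = (2;(1,1,2))
  P={1,9}:  v_{1} + v_{9} = 3·v_{3} + v_{8} + v_{11}  ⇒ sig = (2;(1,1,3))
  P={3,7,11}:  v_{3} + v_{7} + v_{11} = v_{8}  ⇒ sig = (3;(1))
  P={5,7,11}:  v_{5} + v_{7} + v_{11} = v_{8} + v_{10}  ⇒ sig = (3;(1,1))
  P={4,7,11}:  v_{4} + v_{7} + v_{11} = 2·v_{8} + v_{10}  ⇒ sig = (3;(1,2))
  P={1,4,6}:  v_{1} + v_{4} + v_{6} = 2·v_{3}  ⇒ sig = (3;(2))
  P={1,6,8,10}:  v_{1} + v_{6} + v_{8} + v_{10} = v_{3}  ⇒ sig = (4;(1))
  P={1,6,7,10,11}:  v_{1} + v_{6} + v_{7} + v_{10} + v_{11} = 0  ⇒ sig = (5;())
  P={3,4,6,8,11}:  v_{3} + v_{4} + v_{6} + v_{8} + v_{11} = v_{9}  ⇒ sig = (5;(1))

so the primitive-relation signature multiset is
    (2;())
    (2;(1))
    (2;(1))
    (2;(1))
    (2;(1,1))
    (2;(1,1))
    (2;(1,1,1,1))
    (2;(1,1,1,2))
    (2;(1,1,2))
    (2;(1,1,2))
    (2;(1,1,3))
    (3;(1))
    (3;(1,1))
    (3;(1,2))
    (3;(2))
    (4;(1))
    (5;())
    (5;(1))


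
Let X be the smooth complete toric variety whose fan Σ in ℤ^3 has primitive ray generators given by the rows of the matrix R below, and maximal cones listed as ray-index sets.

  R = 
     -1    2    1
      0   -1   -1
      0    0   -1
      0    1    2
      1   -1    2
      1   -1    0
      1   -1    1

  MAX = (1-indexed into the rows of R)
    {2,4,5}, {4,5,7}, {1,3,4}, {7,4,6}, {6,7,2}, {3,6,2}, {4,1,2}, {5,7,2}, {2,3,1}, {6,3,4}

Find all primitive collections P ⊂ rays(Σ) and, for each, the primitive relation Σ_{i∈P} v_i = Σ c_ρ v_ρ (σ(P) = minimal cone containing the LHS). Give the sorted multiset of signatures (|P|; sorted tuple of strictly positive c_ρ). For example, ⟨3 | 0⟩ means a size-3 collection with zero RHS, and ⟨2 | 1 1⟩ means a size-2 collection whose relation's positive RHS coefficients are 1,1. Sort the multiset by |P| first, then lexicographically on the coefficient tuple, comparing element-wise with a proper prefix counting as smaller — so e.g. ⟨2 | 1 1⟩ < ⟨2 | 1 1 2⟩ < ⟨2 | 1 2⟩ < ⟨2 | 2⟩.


9 collections generate NE(X_Σ); each relation:

  {1,7}:  v_{1} + v_{7} = v_{4}  so sig = ⟨2 | 1⟩
  {3,5}:  v_{3} + v_{5} = v_{7}  so sig = ⟨2 | 1⟩
  {3,7}:  v_{3} + v_{7} = v_{6}  so sig = ⟨2 | 1⟩
  {1,6}:  v_{1} + v_{6} = v_{3} + v_{4}  so sig = ⟨2 | 1 1⟩
  {1,5}:  v_{1} + v_{5} = v_{2} + 2·v_{4}  so sig = ⟨2 | 1 2⟩
  {5,6}:  v_{5} + v_{6} = 2·v_{7}  so sig = ⟨2 | 2⟩
  {2,3,4}:  v_{2} + v_{3} + v_{4} = 0  so sig = ⟨3 | 0⟩
  {2,4,6}:  v_{2} + v_{4} + v_{6} = v_{7}  so sig = ⟨3 | 1⟩
  {2,4,7}:  v_{2} + v_{4} + v_{7} = v_{5}  so sig = ⟨3 | 1⟩

Hence PRS(X_Σ) =
    |P|=2: 6 collections, coeffs (1), (1), (1), (1,1), (1,2), (2)
    |P|=3: 3 collections, coeffs (), (1), (1)


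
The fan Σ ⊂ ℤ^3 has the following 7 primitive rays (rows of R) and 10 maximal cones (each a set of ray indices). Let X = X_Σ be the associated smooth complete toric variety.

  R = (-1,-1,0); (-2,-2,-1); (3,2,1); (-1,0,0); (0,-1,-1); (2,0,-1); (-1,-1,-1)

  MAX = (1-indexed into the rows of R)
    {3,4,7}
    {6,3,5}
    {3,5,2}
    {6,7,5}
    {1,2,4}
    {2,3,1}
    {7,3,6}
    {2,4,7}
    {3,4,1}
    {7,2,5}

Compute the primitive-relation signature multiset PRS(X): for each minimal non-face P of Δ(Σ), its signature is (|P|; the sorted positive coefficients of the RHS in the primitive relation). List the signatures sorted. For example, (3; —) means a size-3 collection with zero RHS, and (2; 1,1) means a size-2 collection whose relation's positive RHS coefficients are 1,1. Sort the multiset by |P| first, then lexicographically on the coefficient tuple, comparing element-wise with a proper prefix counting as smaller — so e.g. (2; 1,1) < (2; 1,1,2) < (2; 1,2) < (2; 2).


Minimal non-faces — 9 found among 7 rays, 10 max cones:

  P={1,7}:  v_{1} + v_{7} = v_{2}  so sig = (2; 1)
  P={4,5}:  v_{4} + v_{5} = v_{7}  so sig = (2; 1)
  P={1,6}:  v_{1} + v_{6} = v_{2} + v_{3} + v_{5}  so sig = (2; 1,1,1)
  P={1,5}:  v_{1} + v_{5} = 2·v_{2} + v_{3}  so sig = (2; 1,2)
  P={4,6}:  v_{4} + v_{6} = v_{3} + 2·v_{7}  so sig = (2; 1,2)
  P={2,6}:  v_{2} + v_{6} = 2·v_{5}  so sig = (2; 2)
  P={2,3,4}:  v_{2} + v_{3} + v_{4} = 0  so sig = (3; —)
  P={2,3,7}:  v_{2} + v_{3} + v_{7} = v_{5}  so sig = (3; 1)
  P={3,5,7}:  v_{3} + v_{5} + v_{7} = v_{6}  so sig = (3; 1)

Hence PRS(X_Σ) =
[(2; 1), (2; 1), (2; 1,1,1), (2; 1,2), (2; 1,2), (2; 2), (3; —), (3; 1), (3; 1)]


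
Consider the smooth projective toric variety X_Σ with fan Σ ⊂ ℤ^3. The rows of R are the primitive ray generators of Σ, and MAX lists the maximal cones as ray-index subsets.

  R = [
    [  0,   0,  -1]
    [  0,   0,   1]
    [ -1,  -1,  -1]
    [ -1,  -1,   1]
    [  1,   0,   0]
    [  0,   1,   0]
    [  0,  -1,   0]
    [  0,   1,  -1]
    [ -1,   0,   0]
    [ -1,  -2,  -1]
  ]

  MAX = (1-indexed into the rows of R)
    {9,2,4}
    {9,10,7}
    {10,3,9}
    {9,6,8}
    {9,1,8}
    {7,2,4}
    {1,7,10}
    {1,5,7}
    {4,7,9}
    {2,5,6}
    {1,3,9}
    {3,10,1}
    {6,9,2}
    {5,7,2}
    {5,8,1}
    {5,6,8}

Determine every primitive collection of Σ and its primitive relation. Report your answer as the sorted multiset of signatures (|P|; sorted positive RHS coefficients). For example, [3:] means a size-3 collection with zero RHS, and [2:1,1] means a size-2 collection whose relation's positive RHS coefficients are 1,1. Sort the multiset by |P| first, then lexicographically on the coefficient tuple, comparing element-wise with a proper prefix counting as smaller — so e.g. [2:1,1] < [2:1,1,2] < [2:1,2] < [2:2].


The 24 primitive collections of Σ (r=10, n=3):

  P={1,2}:  v_{1} + v_{2} = 0  →  sig = [2:]
  P={5,9}:  v_{5} + v_{9} = 0  →  sig = [2:]
  P={6,7}:  v_{6} + v_{7} = 0  →  sig = [2:]
  P={1,6}:  v_{1} + v_{6} = v_{8}  →  sig = [2:1]
  P={2,8}:  v_{2} + v_{8} = v_{6}  →  sig = [2:1]
  P={3,7}:  v_{3} + v_{7} = v_{10}  →  sig = [2:1]
  P={4,8}:  v_{4} + v_{8} = v_{9}  →  sig = [2:1]
  P={6,10}:  v_{6} + v_{10} = v_{3}  →  sig = [2:1]
  P={7,8}:  v_{7} + v_{8} = v_{1}  →  sig = [2:1]
  P={1,4}:  v_{1} + v_{4} = v_{7} + v_{9}  →  sig = [2:1,1]
  P={2,3}:  v_{2} + v_{3} = v_{7} + v_{9}  →  sig = [2:1,1]
  P={3,5}:  v_{3} + v_{5} = v_{1} + v_{7}  →  sig = [2:1,1]
  P={3,6}:  v_{3} + v_{6} = v_{1} + v_{9}  →  sig = [2:1,1]
  P={4,5}:  v_{4} + v_{5} = v_{2} + v_{7}  →  sig = [2:1,1]
  P={4,6}:  v_{4} + v_{6} = v_{2} + v_{9}  →  sig = [2:1,1]
  P={8,10}:  v_{8} + v_{10} = v_{1} + v_{3}  →  sig = [2:1,1]
  P={2,10}:  v_{2} + v_{10} = 2·v_{7} + v_{9}  →  sig = [2:1,2]
  P={3,8}:  v_{3} + v_{8} = 2·v_{1} + v_{9}  →  sig = [2:1,2]
  P={5,10}:  v_{5} + v_{10} = v_{1} + 2·v_{7}  →  sig = [2:1,2]
  P={3,4}:  v_{3} + v_{4} = 2·v_{7} + 2·v_{9}  →  sig = [2:2,2]
  P={4,10}:  v_{4} + v_{10} = 3·v_{7} + 2·v_{9}  →  sig = [2:2,3]
  P={1,7,9}:  v_{1} + v_{7} + v_{9} = v_{3}  →  sig = [3:1]
  P={2,7,9}:  v_{2} + v_{7} + v_{9} = v_{4}  →  sig = [3:1]
  P={1,9,10}:  v_{1} + v_{9} + v_{10} = 2·v_{3}  →  sig = [3:2]

Sorted signature multiset PRS(X):
{ [2:] ×3,  [2:1] ×6,  [2:1,1] ×7,  [2:1,2] ×3,  [2:2,2],  [2:2,3],  [3:1] ×2,  [3:2] }


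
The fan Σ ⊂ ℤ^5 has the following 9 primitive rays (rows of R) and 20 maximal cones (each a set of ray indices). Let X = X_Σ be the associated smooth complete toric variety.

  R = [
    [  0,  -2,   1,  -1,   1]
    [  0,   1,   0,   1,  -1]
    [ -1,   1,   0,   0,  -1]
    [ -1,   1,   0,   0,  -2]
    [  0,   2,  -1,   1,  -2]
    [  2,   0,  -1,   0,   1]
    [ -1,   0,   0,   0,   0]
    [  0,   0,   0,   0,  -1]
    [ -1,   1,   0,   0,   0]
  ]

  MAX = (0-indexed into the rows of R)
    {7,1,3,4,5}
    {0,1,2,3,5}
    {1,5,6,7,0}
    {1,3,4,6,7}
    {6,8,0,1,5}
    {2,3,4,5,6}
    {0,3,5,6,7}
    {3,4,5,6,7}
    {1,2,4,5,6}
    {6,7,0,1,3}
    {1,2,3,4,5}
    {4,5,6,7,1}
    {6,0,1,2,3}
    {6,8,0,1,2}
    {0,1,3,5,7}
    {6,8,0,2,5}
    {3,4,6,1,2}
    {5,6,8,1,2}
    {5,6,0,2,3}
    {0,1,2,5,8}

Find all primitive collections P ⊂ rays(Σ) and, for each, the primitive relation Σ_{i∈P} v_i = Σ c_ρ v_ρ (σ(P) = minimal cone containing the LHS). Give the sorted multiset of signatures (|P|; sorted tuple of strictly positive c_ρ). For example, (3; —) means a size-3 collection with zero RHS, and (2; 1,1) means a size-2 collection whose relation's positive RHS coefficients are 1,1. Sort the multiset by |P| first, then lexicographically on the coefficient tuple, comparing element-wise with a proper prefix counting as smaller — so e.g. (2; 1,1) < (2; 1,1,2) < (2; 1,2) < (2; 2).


7 collections generate NE(X_Σ); each relation:

  • {0,4}:  v_{0} + v_{4} = v_{7}  →  sig = (2; 1)
  • {2,7}:  v_{2} + v_{7} = v_{3}  →  sig = (2; 1)
  • {7,8}:  v_{7} + v_{8} = v_{2}  →  sig = (2; 1)
  • {4,8}:  v_{4} + v_{8} = v_{1} + 2·v_{2} + v_{5} + v_{6}  →  sig = (2; 1,1,1,2)
  • {3,8}:  v_{3} + v_{8} = 2·v_{2}  →  sig = (2; 2)
  • {1,3,5,6}:  v_{1} + v_{3} + v_{5} + v_{6} = v_{4}  →  sig = (4; 1)
  • {0,1,2,5,6}:  v_{0} + v_{1} + v_{2} + v_{5} + v_{6} = 0  →  sig = (5; —)

Sorted signature multiset PRS(X):
    |P|=2: 5 collections, coeffs (1), (1), (1), (1,1,1,2), (2)
    |P|=4: 1 collection, coeffs (1)
    |P|=5: 1 collection, coeffs ()


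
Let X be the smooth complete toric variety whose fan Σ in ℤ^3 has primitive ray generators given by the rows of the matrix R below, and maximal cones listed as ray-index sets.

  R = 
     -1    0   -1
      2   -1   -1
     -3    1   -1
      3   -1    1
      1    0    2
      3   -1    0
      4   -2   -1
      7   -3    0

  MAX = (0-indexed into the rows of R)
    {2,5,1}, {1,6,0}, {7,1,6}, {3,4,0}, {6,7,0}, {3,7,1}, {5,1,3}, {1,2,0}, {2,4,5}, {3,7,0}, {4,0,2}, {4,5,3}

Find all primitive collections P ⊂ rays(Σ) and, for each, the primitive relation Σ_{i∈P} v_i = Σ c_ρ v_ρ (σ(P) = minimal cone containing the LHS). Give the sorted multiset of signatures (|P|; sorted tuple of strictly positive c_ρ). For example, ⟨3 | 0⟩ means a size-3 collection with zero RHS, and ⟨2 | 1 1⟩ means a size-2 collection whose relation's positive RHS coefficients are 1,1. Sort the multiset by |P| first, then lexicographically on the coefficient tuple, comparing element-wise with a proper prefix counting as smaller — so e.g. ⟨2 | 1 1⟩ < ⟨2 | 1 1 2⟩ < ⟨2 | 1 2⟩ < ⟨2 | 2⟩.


Δ(Σ) — 8 vertices, 12 min non-faces:

  P = {2,3}:  v_{2} + v_{3} = 0  ⟹  sig = ⟨2 | 0⟩
  P = {0,5}:  v_{0} + v_{5} = v_{1}  ⟹  sig = ⟨2 | 1⟩
  P = {1,4}:  v_{1} + v_{4} = v_{3}  ⟹  sig = ⟨2 | 1⟩
  P = {2,7}:  v_{2} + v_{7} = v_{6}  ⟹  sig = ⟨2 | 1⟩
  P = {3,6}:  v_{3} + v_{6} = v_{7}  ⟹  sig = ⟨2 | 1⟩
  P = {2,6}:  v_{2} + v_{6} = v_{0} + v_{1}  ⟹  sig = ⟨2 | 1 1⟩
  P = {4,6}:  v_{4} + v_{6} = v_{0} + 2·v_{3}  ⟹  sig = ⟨2 | 1 2⟩
  P = {5,6}:  v_{5} + v_{6} = 2·v_{1} + v_{3}  ⟹  sig = ⟨2 | 1 2⟩
  P = {4,7}:  v_{4} + v_{7} = v_{0} + 3·v_{3}  ⟹  sig = ⟨2 | 1 3⟩
  P = {5,7}:  v_{5} + v_{7} = 2·v_{1} + 2·v_{3}  ⟹  sig = ⟨2 | 2 2⟩
  P = {0,1,3}:  v_{0} + v_{1} + v_{3} = v_{6}  ⟹  sig = ⟨3 | 1⟩
  P = {0,1,7}:  v_{0} + v_{1} + v_{7} = 2·v_{6}  ⟹  sig = ⟨3 | 2⟩

Hence PRS(X_Σ) =
{ ⟨2 | 0⟩,  ⟨2 | 1⟩ ×4,  ⟨2 | 1 1⟩,  ⟨2 | 1 2⟩ ×2,  ⟨2 | 1 3⟩,  ⟨2 | 2 2⟩,  ⟨3 | 1⟩,  ⟨3 | 2⟩ }


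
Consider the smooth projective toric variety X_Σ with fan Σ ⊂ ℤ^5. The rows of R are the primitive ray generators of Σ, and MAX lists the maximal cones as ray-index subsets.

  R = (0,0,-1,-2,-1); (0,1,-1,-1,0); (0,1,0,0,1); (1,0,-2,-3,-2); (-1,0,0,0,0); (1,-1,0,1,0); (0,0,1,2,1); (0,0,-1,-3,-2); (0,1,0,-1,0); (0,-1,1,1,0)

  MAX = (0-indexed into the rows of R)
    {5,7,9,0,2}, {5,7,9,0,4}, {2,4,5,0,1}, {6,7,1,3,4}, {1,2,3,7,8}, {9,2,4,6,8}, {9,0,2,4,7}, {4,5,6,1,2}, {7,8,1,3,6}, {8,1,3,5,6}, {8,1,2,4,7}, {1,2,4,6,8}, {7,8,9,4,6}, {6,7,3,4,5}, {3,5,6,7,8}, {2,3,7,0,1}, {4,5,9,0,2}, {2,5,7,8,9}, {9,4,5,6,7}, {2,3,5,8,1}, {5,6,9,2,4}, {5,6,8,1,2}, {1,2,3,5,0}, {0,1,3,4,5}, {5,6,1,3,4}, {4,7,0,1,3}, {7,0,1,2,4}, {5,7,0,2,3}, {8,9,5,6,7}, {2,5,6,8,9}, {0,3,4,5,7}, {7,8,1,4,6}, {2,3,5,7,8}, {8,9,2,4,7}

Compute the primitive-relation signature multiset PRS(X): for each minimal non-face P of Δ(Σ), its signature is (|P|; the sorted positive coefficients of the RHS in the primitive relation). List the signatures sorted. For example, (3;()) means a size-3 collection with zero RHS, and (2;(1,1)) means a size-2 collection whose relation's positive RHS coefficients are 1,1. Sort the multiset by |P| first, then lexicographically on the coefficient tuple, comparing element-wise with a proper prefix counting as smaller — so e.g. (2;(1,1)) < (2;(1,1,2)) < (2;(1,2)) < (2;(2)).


Δ(Σ) — 10 vertices, 11 min non-faces:

  P = {0,6}:  v_{0} + v_{6} = 0  so sig = (2;())
  P = {1,9}:  v_{1} + v_{9} = 0  so sig = (2;())
  P = {0,8}:  v_{0} + v_{8} = v_{2} + v_{7}  so sig = (2;(1,1))
  P = {3,9}:  v_{3} + v_{9} = v_{5} + v_{7}  so sig = (2;(1,1))
  P = {4,5,8}:  v_{4} + v_{5} + v_{8} = 0  so sig = (3;())
  P = {1,5,7}:  v_{1} + v_{5} + v_{7} = v_{3}  so sig = (3;(1))
  P = {2,6,7}:  v_{2} + v_{6} + v_{7} = v_{8}  so sig = (3;(1))
  P = {2,3,4}:  v_{2} + v_{3} + v_{4} = v_{0} + v_{1}  so sig = (3;(1,1))
  P = {3,4,8}:  v_{3} + v_{4} + v_{8} = v_{1} + v_{7}  so sig = (3;(1,1))
  P = {2,3,6}:  v_{2} + v_{3} + v_{6} = v_{1} + v_{5} + v_{8}  so sig = (3;(1,1,1))
  P = {2,4,5,7}:  v_{2} + v_{4} + v_{5} + v_{7} = v_{0}  so sig = (4;(1))

Hence PRS(X_Σ) =
    (2;())
    (2;())
    (2;(1,1))
    (2;(1,1))
    (3;())
    (3;(1))
    (3;(1))
    (3;(1,1))
    (3;(1,1))
    (3;(1,1,1))
    (4;(1))


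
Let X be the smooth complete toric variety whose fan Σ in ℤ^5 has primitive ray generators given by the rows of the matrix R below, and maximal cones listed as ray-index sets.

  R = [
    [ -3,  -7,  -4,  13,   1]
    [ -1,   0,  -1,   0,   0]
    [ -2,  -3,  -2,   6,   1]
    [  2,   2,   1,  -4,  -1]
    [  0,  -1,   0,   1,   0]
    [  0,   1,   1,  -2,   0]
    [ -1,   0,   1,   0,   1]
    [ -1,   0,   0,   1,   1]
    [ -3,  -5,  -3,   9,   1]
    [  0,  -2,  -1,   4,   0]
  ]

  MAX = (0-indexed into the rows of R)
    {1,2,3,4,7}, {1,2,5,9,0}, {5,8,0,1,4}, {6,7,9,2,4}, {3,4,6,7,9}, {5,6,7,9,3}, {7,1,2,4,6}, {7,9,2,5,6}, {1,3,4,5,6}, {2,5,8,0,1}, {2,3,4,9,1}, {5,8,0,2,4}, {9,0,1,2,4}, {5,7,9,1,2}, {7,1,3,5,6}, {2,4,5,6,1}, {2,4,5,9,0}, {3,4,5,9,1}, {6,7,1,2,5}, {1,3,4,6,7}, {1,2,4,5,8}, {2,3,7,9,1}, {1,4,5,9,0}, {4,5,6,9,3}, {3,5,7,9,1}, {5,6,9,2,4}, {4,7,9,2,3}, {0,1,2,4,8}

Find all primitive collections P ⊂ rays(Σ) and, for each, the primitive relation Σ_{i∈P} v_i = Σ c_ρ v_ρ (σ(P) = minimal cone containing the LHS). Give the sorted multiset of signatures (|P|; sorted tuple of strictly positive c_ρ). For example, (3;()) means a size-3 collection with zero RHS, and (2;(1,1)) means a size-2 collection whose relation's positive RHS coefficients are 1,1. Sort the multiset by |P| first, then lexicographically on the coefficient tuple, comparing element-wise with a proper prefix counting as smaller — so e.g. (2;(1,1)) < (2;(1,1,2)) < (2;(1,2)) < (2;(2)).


Minimal non-faces — 14 found among 10 rays, 28 max cones:

  • {8,9}:  v_{8} + v_{9} = v_{0} — sig = (2;(1))
  • {3,8}:  v_{3} + v_{8} = v_{1} + v_{4} + v_{9} — sig = (2;(1,1,1))
  • {0,3}:  v_{0} + v_{3} = v_{1} + v_{4} + 2·v_{9} — sig = (2;(1,1,2))
  • {0,7}:  v_{0} + v_{7} = 2·v_{2} + v_{5} + v_{9} — sig = (2;(1,1,2))
  • {0,6}:  v_{0} + v_{6} = 2·v_{2} + v_{4} + 2·v_{5} + v_{9} — sig = (2;(1,1,2,2))
  • {7,8}:  v_{7} + v_{8} = 2·v_{2} + v_{5} — sig = (2;(1,2))
  • {6,8}:  v_{6} + v_{8} = 2·v_{2} + v_{4} + 2·v_{5} — sig = (2;(1,2,2))
  • {2,3,5}:  v_{2} + v_{3} + v_{5} = 0 — sig = (3;())
  • {4,5,7}:  v_{4} + v_{5} + v_{7} = v_{6} — sig = (3;(1))
  • {1,6,9}:  v_{1} + v_{6} + v_{9} = v_{2} + v_{5} — sig = (3;(1,1))
  • {2,3,6}:  v_{2} + v_{3} + v_{6} = v_{4} + v_{7} — sig = (3;(1,1))
  • {1,4,7,9}:  v_{1} + v_{4} + v_{7} + v_{9} = v_{2} — sig = (4;(1))
  • {1,2,4,5,9}:  v_{1} + v_{2} + v_{4} + v_{5} + v_{9} = v_{8} — sig = (5;(1))
  • {0,1,2,4,5}:  v_{0} + v_{1} + v_{2} + v_{4} + v_{5} = 2·v_{8} — sig = (5;(2))

Hence PRS(X_Σ) =
[(2;(1)), (2;(1,1,1)), (2;(1,1,2)), (2;(1,1,2)), (2;(1,1,2,2)), (2;(1,2)), (2;(1,2,2)), (3;()), (3;(1)), (3;(1,1)), (3;(1,1)), (4;(1)), (5;(1)), (5;(2))]
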